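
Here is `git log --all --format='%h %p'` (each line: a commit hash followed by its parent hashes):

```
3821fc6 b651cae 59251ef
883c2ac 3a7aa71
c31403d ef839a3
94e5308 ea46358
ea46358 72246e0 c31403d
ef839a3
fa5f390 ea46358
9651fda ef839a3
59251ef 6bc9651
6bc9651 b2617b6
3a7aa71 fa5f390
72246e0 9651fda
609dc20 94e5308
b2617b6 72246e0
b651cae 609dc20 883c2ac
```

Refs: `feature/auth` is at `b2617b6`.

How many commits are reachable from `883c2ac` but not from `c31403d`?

6

Reachable from 883c2ac: {3a7aa71, 72246e0, 883c2ac, 9651fda, c31403d, ea46358, ef839a3, fa5f390}.
Reachable from c31403d: {c31403d, ef839a3}.
In 883c2ac's history but not c31403d's: {3a7aa71, 72246e0, 883c2ac, 9651fda, ea46358, fa5f390} — 6 commits.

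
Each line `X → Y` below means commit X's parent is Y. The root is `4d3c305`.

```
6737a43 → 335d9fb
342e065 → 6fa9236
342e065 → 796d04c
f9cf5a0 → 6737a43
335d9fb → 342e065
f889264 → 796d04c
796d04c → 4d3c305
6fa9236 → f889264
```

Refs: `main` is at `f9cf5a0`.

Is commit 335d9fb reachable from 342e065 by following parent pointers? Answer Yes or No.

No

Ancestors of 342e065: {342e065, 4d3c305, 6fa9236, 796d04c, f889264}.
335d9fb is not in that set, so it is not an ancestor of 342e065.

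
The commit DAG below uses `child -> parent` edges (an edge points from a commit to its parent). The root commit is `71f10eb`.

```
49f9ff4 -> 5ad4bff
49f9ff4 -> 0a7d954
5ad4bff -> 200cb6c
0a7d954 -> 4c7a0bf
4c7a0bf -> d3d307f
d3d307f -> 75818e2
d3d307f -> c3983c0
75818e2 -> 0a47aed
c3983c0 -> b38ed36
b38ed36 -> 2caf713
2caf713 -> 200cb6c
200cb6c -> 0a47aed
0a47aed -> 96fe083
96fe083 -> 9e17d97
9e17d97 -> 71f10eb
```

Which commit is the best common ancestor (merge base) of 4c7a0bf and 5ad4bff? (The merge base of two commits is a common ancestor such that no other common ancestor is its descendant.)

200cb6c

Ancestors of 4c7a0bf: {0a47aed, 200cb6c, 2caf713, 4c7a0bf, 71f10eb, 75818e2, 96fe083, 9e17d97, b38ed36, c3983c0, d3d307f}.
Ancestors of 5ad4bff: {0a47aed, 200cb6c, 5ad4bff, 71f10eb, 96fe083, 9e17d97}.
Common ancestors: {0a47aed, 200cb6c, 71f10eb, 96fe083, 9e17d97}.
Among these, 200cb6c is not an ancestor of any other common ancestor — it is the merge base.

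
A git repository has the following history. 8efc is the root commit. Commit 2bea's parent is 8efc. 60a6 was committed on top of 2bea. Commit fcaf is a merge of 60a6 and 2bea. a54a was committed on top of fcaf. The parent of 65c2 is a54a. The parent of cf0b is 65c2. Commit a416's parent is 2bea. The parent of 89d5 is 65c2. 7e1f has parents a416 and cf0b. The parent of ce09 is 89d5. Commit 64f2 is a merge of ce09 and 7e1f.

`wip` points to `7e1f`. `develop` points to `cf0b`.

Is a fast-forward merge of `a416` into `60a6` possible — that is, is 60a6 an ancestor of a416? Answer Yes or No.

A fast-forward from 60a6 to a416 is possible iff 60a6 is an ancestor of a416.
Ancestors of a416: {2bea, 8efc, a416}.
60a6 is not among them, so fast-forward is not possible.

No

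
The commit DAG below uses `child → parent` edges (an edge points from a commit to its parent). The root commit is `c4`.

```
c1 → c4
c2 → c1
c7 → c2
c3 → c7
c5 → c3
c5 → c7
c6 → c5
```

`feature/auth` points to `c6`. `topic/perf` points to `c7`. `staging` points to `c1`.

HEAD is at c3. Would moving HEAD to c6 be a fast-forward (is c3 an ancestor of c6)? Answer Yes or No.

Yes

A fast-forward from c3 to c6 is possible iff c3 is an ancestor of c6.
Ancestors of c6: {c1, c2, c3, c4, c5, c6, c7}.
c3 is among them, so fast-forward is possible.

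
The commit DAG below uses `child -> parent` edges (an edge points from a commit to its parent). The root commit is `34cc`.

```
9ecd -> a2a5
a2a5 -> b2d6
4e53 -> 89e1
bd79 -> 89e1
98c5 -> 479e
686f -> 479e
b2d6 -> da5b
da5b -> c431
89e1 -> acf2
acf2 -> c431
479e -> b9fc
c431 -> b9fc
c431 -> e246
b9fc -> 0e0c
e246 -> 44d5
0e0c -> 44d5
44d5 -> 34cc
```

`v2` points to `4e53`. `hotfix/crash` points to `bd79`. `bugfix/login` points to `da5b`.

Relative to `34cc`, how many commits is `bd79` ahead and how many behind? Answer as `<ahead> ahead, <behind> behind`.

Reachable from bd79: {0e0c, 34cc, 44d5, 89e1, acf2, b9fc, bd79, c431, e246}.
Reachable from 34cc: {34cc}.
Only in bd79's history (ahead): {0e0c, 44d5, 89e1, acf2, b9fc, bd79, c431, e246} — 8.
Only in 34cc's history (behind): {} — 0.

8 ahead, 0 behind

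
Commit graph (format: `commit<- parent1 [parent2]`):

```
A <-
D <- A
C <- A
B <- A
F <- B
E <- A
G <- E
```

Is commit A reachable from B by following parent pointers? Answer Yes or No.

Ancestors of B (commits reachable by following parents): {A, B}.
A is in that set, so it is an ancestor of B.

Yes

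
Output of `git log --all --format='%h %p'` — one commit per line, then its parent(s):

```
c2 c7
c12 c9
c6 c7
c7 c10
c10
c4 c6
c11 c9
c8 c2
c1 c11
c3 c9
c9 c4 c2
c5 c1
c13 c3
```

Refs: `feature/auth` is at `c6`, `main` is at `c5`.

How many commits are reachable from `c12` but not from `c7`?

Reachable from c12: {c10, c12, c2, c4, c6, c7, c9}.
Reachable from c7: {c10, c7}.
In c12's history but not c7's: {c12, c2, c4, c6, c9} — 5 commits.

5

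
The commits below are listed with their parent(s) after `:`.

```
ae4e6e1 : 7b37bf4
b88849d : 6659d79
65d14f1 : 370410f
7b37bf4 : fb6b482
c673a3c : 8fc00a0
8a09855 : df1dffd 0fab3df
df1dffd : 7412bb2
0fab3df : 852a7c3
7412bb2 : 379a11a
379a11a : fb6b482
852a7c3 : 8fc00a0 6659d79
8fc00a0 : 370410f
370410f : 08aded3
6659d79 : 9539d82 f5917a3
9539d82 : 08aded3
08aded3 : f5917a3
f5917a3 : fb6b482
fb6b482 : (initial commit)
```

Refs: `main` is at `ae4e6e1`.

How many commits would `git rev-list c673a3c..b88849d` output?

3

Reachable from b88849d: {08aded3, 6659d79, 9539d82, b88849d, f5917a3, fb6b482}.
Reachable from c673a3c: {08aded3, 370410f, 8fc00a0, c673a3c, f5917a3, fb6b482}.
In b88849d's history but not c673a3c's: {6659d79, 9539d82, b88849d} — 3 commits.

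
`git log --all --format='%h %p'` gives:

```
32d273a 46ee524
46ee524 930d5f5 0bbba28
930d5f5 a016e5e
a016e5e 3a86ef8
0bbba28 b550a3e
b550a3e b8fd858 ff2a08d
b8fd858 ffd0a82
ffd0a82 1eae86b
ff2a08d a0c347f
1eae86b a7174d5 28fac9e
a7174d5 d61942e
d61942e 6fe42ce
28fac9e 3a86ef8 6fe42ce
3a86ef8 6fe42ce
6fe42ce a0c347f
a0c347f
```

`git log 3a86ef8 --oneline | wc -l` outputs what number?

Walking parent pointers from 3a86ef8: reachable set = {3a86ef8, 6fe42ce, a0c347f}.
That is 3 commits.

3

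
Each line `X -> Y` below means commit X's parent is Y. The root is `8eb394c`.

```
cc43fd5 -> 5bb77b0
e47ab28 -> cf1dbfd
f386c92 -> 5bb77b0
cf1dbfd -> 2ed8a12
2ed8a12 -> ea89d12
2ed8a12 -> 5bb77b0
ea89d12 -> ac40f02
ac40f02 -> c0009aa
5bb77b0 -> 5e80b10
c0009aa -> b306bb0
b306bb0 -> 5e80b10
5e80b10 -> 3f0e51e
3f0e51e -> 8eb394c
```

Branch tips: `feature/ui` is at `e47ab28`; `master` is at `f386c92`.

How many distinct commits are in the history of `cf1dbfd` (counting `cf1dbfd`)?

10

Walking parent pointers from cf1dbfd: reachable set = {2ed8a12, 3f0e51e, 5bb77b0, 5e80b10, 8eb394c, ac40f02, b306bb0, c0009aa, cf1dbfd, ea89d12}.
That is 10 commits.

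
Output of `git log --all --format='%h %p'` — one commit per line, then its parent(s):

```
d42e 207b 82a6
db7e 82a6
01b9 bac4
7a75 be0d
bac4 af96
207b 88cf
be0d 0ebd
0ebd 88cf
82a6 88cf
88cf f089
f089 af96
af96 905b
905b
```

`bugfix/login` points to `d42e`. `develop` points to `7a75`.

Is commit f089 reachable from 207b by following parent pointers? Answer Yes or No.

Yes

Ancestors of 207b (commits reachable by following parents): {207b, 88cf, 905b, af96, f089}.
f089 is in that set, so it is an ancestor of 207b.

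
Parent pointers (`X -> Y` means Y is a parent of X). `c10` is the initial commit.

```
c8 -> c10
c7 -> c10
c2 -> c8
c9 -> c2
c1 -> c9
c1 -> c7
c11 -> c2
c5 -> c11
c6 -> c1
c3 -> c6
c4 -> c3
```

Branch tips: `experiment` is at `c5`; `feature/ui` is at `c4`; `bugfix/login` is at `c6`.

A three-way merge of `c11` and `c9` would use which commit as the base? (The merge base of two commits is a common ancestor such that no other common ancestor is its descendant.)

Ancestors of c11: {c10, c11, c2, c8}.
Ancestors of c9: {c10, c2, c8, c9}.
Common ancestors: {c10, c2, c8}.
Among these, c2 is not an ancestor of any other common ancestor — it is the merge base.

c2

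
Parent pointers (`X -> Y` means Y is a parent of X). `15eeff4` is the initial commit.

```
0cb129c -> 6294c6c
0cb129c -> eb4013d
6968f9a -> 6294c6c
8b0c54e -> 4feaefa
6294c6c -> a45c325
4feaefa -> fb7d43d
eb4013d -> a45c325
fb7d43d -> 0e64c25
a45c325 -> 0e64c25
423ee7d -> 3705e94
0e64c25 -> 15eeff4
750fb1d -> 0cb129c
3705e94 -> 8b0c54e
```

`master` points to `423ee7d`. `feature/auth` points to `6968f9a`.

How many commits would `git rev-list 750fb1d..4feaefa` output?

Reachable from 4feaefa: {0e64c25, 15eeff4, 4feaefa, fb7d43d}.
Reachable from 750fb1d: {0cb129c, 0e64c25, 15eeff4, 6294c6c, 750fb1d, a45c325, eb4013d}.
In 4feaefa's history but not 750fb1d's: {4feaefa, fb7d43d} — 2 commits.

2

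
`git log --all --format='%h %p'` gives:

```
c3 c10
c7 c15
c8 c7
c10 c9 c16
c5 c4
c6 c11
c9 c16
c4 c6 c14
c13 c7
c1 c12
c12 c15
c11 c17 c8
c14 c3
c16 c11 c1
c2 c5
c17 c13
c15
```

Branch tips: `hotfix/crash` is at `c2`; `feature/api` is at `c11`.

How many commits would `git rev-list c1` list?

3

Walking parent pointers from c1: reachable set = {c1, c12, c15}.
That is 3 commits.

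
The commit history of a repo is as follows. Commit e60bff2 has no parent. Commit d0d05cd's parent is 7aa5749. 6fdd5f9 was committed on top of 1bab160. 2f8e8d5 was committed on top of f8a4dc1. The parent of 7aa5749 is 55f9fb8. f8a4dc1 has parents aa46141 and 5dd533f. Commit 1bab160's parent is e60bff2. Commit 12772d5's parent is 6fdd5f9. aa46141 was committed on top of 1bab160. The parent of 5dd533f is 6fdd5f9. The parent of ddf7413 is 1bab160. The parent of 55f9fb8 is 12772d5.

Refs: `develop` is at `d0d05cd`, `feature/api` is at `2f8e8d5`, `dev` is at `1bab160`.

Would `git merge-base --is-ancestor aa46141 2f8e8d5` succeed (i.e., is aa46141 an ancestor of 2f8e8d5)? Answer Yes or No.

Yes

Ancestors of 2f8e8d5 (commits reachable by following parents): {1bab160, 2f8e8d5, 5dd533f, 6fdd5f9, aa46141, e60bff2, f8a4dc1}.
aa46141 is in that set, so it is an ancestor of 2f8e8d5.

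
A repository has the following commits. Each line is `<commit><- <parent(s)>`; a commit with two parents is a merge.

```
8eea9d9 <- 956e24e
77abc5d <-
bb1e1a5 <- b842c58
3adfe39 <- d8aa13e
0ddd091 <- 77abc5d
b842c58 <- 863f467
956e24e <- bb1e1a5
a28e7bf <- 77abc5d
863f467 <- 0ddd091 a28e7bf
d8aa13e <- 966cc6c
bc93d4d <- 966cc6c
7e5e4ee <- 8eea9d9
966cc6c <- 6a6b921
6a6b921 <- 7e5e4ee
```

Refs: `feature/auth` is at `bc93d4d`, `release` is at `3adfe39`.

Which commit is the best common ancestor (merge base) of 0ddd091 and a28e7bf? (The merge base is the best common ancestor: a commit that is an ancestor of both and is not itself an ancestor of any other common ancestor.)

77abc5d

Ancestors of 0ddd091: {0ddd091, 77abc5d}.
Ancestors of a28e7bf: {77abc5d, a28e7bf}.
Common ancestors: {77abc5d}.
The only common ancestor is 77abc5d, so it is the merge base.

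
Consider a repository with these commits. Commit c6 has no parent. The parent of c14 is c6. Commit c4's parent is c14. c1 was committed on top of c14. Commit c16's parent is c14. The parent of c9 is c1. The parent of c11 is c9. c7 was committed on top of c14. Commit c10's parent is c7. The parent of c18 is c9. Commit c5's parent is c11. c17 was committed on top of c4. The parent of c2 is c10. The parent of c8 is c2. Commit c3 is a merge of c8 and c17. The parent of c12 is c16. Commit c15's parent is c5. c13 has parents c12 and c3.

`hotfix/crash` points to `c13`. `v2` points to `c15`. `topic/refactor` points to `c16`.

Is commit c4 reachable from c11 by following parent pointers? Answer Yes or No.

No

Ancestors of c11: {c1, c11, c14, c6, c9}.
c4 is not in that set, so it is not an ancestor of c11.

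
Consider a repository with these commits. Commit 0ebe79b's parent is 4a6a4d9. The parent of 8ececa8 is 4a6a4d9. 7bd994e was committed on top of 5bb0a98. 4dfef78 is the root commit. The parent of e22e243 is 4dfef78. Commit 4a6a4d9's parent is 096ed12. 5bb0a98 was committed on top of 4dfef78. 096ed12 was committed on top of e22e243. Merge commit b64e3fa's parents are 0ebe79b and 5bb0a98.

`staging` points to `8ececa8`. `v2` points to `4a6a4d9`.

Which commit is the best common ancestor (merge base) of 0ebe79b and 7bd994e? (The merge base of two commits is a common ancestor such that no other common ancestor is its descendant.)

4dfef78

Ancestors of 0ebe79b: {096ed12, 0ebe79b, 4a6a4d9, 4dfef78, e22e243}.
Ancestors of 7bd994e: {4dfef78, 5bb0a98, 7bd994e}.
Common ancestors: {4dfef78}.
The only common ancestor is 4dfef78, so it is the merge base.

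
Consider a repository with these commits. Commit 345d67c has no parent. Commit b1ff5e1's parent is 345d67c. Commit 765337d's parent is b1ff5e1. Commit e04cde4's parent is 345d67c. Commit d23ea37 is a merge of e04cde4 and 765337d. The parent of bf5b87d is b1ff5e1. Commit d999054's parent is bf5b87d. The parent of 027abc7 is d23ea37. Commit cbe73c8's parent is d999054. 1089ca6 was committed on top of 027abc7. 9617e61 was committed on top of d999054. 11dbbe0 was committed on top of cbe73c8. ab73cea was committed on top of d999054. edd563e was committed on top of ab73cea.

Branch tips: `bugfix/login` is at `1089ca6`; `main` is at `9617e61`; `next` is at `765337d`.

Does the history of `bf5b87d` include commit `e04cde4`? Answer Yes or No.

No

Ancestors of bf5b87d: {345d67c, b1ff5e1, bf5b87d}.
e04cde4 is not in that set, so it is not an ancestor of bf5b87d.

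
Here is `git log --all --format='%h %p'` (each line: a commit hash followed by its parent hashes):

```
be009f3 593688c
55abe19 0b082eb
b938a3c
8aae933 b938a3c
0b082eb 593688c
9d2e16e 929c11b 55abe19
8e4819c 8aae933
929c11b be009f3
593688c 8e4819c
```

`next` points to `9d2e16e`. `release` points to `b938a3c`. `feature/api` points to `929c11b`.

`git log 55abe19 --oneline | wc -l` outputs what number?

6

Walking parent pointers from 55abe19: reachable set = {0b082eb, 55abe19, 593688c, 8aae933, 8e4819c, b938a3c}.
That is 6 commits.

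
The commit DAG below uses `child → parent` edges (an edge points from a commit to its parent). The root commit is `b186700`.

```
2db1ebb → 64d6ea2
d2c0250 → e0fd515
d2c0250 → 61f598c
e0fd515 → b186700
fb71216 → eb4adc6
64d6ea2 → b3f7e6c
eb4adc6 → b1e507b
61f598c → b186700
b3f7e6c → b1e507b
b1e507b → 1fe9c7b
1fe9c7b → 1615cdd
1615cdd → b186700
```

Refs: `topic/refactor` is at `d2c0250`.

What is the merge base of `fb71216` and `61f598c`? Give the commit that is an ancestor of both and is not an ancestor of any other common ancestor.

b186700

Ancestors of fb71216: {1615cdd, 1fe9c7b, b186700, b1e507b, eb4adc6, fb71216}.
Ancestors of 61f598c: {61f598c, b186700}.
Common ancestors: {b186700}.
The only common ancestor is b186700, so it is the merge base.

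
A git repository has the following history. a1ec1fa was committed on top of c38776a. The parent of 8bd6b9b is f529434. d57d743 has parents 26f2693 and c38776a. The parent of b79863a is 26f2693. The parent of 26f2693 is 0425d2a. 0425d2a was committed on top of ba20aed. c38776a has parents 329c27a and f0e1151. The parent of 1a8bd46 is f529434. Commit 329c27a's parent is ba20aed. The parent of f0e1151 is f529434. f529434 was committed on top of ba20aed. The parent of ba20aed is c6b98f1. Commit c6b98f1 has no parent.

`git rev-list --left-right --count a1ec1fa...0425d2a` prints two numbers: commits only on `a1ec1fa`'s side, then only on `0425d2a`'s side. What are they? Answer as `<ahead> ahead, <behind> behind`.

5 ahead, 1 behind

Reachable from a1ec1fa: {329c27a, a1ec1fa, ba20aed, c38776a, c6b98f1, f0e1151, f529434}.
Reachable from 0425d2a: {0425d2a, ba20aed, c6b98f1}.
Only in a1ec1fa's history (ahead): {329c27a, a1ec1fa, c38776a, f0e1151, f529434} — 5.
Only in 0425d2a's history (behind): {0425d2a} — 1.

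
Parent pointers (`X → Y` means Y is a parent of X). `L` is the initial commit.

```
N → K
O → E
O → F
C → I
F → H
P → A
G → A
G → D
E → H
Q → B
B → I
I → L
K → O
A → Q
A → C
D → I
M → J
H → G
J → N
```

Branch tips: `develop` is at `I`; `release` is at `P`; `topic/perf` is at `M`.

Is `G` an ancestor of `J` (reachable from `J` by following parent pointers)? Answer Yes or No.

Ancestors of J (commits reachable by following parents): {A, B, C, D, E, F, G, H, I, J, K, L, N, O, Q}.
G is in that set, so it is an ancestor of J.

Yes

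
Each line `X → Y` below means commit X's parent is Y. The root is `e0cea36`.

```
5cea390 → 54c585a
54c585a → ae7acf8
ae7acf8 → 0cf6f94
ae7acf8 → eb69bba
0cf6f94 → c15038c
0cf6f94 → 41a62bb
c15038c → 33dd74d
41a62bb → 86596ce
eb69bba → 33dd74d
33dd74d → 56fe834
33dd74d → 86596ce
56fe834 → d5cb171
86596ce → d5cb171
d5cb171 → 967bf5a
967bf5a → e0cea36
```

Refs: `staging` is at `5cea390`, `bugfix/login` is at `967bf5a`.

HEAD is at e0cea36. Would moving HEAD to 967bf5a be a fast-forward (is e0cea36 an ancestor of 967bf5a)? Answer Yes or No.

A fast-forward from e0cea36 to 967bf5a is possible iff e0cea36 is an ancestor of 967bf5a.
Ancestors of 967bf5a: {967bf5a, e0cea36}.
e0cea36 is among them, so fast-forward is possible.

Yes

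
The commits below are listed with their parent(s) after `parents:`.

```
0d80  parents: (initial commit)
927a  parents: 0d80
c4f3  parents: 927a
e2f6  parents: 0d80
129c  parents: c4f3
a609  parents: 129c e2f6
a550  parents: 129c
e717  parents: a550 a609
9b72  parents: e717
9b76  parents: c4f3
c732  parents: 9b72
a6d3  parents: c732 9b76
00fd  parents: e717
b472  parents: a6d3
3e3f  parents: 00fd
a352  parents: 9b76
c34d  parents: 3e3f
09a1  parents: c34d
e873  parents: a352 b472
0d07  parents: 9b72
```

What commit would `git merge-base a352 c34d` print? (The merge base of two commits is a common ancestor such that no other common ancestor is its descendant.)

Ancestors of a352: {0d80, 927a, 9b76, a352, c4f3}.
Ancestors of c34d: {00fd, 0d80, 129c, 3e3f, 927a, a550, a609, c34d, c4f3, e2f6, e717}.
Common ancestors: {0d80, 927a, c4f3}.
Among these, c4f3 is not an ancestor of any other common ancestor — it is the merge base.

c4f3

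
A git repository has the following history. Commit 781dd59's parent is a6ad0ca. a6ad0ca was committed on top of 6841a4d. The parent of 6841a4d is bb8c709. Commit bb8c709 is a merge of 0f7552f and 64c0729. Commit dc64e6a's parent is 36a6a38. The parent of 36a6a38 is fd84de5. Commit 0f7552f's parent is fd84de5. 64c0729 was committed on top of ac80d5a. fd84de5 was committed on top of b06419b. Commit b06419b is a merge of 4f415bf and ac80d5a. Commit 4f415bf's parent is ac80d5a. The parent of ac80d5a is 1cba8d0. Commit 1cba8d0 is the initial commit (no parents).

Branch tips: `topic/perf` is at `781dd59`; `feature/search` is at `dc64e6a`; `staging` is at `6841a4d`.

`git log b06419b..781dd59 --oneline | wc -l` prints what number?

7

Reachable from 781dd59: {0f7552f, 1cba8d0, 4f415bf, 64c0729, 6841a4d, 781dd59, a6ad0ca, ac80d5a, b06419b, bb8c709, fd84de5}.
Reachable from b06419b: {1cba8d0, 4f415bf, ac80d5a, b06419b}.
In 781dd59's history but not b06419b's: {0f7552f, 64c0729, 6841a4d, 781dd59, a6ad0ca, bb8c709, fd84de5} — 7 commits.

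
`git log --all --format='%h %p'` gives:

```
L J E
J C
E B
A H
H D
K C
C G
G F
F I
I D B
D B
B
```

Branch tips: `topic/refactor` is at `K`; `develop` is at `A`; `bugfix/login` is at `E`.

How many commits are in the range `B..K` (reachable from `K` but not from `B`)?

Reachable from K: {B, C, D, F, G, I, K}.
Reachable from B: {B}.
In K's history but not B's: {C, D, F, G, I, K} — 6 commits.

6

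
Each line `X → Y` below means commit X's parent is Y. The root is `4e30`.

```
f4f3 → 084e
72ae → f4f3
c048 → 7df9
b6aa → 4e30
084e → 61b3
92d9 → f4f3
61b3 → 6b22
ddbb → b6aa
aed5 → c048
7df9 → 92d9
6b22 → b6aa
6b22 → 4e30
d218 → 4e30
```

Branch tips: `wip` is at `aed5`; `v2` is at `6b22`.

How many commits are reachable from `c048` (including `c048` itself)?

Walking parent pointers from c048: reachable set = {084e, 4e30, 61b3, 6b22, 7df9, 92d9, b6aa, c048, f4f3}.
That is 9 commits.

9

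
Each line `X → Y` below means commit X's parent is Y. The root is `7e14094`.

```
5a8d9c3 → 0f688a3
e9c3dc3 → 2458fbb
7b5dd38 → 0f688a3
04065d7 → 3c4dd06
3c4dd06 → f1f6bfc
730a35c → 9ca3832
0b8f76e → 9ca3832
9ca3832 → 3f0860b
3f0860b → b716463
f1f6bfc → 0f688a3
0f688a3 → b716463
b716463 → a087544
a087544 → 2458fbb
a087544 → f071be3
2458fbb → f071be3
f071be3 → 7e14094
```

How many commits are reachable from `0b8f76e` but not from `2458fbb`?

Reachable from 0b8f76e: {0b8f76e, 2458fbb, 3f0860b, 7e14094, 9ca3832, a087544, b716463, f071be3}.
Reachable from 2458fbb: {2458fbb, 7e14094, f071be3}.
In 0b8f76e's history but not 2458fbb's: {0b8f76e, 3f0860b, 9ca3832, a087544, b716463} — 5 commits.

5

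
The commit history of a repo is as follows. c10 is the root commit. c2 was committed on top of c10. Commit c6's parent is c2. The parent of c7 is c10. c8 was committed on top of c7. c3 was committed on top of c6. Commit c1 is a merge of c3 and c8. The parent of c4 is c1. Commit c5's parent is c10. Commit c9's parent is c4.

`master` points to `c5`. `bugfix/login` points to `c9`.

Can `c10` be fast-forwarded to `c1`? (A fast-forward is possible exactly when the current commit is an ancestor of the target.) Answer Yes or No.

A fast-forward from c10 to c1 is possible iff c10 is an ancestor of c1.
Ancestors of c1: {c1, c10, c2, c3, c6, c7, c8}.
c10 is among them, so fast-forward is possible.

Yes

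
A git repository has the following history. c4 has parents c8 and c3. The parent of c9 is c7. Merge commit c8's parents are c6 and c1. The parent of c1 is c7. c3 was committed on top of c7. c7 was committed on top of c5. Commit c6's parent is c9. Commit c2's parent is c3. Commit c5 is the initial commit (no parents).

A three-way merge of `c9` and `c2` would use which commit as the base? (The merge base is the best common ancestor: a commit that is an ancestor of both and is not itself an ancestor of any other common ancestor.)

Ancestors of c9: {c5, c7, c9}.
Ancestors of c2: {c2, c3, c5, c7}.
Common ancestors: {c5, c7}.
Among these, c7 is not an ancestor of any other common ancestor — it is the merge base.

c7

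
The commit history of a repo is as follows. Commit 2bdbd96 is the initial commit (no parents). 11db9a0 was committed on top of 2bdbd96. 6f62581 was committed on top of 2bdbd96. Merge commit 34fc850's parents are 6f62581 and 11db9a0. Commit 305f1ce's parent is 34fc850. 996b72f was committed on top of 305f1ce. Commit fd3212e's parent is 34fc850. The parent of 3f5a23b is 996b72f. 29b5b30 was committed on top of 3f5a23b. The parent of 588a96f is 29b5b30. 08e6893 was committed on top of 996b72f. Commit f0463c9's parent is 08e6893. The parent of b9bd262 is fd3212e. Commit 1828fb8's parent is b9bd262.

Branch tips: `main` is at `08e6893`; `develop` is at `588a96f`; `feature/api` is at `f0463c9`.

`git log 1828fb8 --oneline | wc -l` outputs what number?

7

Walking parent pointers from 1828fb8: reachable set = {11db9a0, 1828fb8, 2bdbd96, 34fc850, 6f62581, b9bd262, fd3212e}.
That is 7 commits.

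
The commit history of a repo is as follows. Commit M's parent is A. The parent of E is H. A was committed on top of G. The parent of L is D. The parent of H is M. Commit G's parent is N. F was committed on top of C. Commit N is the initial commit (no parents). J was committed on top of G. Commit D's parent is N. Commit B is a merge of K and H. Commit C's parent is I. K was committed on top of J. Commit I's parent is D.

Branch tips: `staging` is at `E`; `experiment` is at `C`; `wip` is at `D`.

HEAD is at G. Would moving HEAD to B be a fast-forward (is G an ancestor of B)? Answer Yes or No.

A fast-forward from G to B is possible iff G is an ancestor of B.
Ancestors of B: {A, B, G, H, J, K, M, N}.
G is among them, so fast-forward is possible.

Yes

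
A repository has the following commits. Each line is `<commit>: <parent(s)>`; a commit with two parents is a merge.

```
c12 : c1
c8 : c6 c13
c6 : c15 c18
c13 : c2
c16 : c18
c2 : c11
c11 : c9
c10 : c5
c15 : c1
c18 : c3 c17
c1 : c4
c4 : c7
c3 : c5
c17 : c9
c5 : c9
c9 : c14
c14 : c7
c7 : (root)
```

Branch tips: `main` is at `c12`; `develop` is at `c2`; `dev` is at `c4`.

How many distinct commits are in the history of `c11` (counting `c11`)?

4

Walking parent pointers from c11: reachable set = {c11, c14, c7, c9}.
That is 4 commits.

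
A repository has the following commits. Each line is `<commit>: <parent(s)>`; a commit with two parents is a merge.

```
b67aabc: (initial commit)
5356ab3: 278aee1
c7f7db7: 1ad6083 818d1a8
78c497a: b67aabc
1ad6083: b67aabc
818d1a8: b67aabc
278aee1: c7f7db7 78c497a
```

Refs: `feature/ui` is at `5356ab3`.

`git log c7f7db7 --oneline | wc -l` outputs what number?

4

Walking parent pointers from c7f7db7: reachable set = {1ad6083, 818d1a8, b67aabc, c7f7db7}.
That is 4 commits.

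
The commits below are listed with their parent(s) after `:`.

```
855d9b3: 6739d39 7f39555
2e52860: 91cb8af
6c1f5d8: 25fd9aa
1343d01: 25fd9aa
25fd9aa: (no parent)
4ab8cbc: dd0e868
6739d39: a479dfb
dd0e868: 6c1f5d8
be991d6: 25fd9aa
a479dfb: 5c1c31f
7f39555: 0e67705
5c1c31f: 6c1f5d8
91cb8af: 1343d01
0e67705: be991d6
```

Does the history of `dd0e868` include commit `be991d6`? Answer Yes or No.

Ancestors of dd0e868: {25fd9aa, 6c1f5d8, dd0e868}.
be991d6 is not in that set, so it is not an ancestor of dd0e868.

No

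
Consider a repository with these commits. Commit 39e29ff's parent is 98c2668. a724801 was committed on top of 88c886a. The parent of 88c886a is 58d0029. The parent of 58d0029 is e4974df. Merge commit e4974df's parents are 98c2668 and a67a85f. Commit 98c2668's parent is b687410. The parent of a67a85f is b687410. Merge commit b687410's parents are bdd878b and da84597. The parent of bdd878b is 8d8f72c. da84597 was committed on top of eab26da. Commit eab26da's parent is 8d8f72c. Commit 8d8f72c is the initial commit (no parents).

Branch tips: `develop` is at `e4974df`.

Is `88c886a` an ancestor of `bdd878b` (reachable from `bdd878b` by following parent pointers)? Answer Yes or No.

Ancestors of bdd878b: {8d8f72c, bdd878b}.
88c886a is not in that set, so it is not an ancestor of bdd878b.

No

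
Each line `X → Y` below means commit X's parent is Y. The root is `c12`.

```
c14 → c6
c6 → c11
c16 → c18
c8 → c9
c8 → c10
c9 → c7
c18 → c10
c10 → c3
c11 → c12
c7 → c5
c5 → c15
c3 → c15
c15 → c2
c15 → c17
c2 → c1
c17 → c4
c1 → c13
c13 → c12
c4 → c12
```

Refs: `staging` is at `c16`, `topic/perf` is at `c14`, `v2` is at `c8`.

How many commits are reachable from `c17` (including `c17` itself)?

Walking parent pointers from c17: reachable set = {c12, c17, c4}.
That is 3 commits.

3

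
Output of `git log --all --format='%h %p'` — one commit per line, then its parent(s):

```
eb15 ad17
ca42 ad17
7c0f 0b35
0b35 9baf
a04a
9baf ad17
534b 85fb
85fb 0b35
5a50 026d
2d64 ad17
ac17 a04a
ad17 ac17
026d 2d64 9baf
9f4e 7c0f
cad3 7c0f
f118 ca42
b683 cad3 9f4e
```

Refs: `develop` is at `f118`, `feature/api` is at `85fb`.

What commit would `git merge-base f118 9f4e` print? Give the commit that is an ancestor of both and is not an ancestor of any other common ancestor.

ad17

Ancestors of f118: {a04a, ac17, ad17, ca42, f118}.
Ancestors of 9f4e: {0b35, 7c0f, 9baf, 9f4e, a04a, ac17, ad17}.
Common ancestors: {a04a, ac17, ad17}.
Among these, ad17 is not an ancestor of any other common ancestor — it is the merge base.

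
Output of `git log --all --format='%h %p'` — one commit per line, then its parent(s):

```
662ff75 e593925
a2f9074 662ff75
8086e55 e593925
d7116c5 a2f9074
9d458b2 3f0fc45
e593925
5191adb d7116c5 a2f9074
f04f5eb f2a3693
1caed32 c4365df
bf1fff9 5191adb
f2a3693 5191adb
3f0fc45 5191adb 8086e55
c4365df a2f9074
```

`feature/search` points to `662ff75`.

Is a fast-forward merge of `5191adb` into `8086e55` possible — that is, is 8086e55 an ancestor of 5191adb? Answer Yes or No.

A fast-forward from 8086e55 to 5191adb is possible iff 8086e55 is an ancestor of 5191adb.
Ancestors of 5191adb: {5191adb, 662ff75, a2f9074, d7116c5, e593925}.
8086e55 is not among them, so fast-forward is not possible.

No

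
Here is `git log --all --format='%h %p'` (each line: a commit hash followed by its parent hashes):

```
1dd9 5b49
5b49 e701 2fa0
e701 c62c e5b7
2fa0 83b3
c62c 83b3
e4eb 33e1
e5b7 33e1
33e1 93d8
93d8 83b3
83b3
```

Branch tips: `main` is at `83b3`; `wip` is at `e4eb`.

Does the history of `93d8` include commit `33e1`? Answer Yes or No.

No

Ancestors of 93d8: {83b3, 93d8}.
33e1 is not in that set, so it is not an ancestor of 93d8.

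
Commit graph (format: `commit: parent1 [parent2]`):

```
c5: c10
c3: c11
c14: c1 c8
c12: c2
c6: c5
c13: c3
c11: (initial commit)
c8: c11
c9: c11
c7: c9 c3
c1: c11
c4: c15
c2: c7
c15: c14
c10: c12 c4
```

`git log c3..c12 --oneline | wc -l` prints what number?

Reachable from c12: {c11, c12, c2, c3, c7, c9}.
Reachable from c3: {c11, c3}.
In c12's history but not c3's: {c12, c2, c7, c9} — 4 commits.

4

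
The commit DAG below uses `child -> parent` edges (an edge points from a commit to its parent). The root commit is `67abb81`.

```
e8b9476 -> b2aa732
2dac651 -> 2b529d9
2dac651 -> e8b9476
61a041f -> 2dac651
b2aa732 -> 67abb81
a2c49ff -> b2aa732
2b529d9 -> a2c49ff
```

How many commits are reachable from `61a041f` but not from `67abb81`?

Reachable from 61a041f: {2b529d9, 2dac651, 61a041f, 67abb81, a2c49ff, b2aa732, e8b9476}.
Reachable from 67abb81: {67abb81}.
In 61a041f's history but not 67abb81's: {2b529d9, 2dac651, 61a041f, a2c49ff, b2aa732, e8b9476} — 6 commits.

6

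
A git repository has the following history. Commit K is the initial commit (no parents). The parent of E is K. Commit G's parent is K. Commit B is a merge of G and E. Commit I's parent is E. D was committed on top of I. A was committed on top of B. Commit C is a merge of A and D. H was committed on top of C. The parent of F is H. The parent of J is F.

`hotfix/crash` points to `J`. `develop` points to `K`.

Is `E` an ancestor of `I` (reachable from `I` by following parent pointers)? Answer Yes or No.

Ancestors of I (commits reachable by following parents): {E, I, K}.
E is in that set, so it is an ancestor of I.

Yes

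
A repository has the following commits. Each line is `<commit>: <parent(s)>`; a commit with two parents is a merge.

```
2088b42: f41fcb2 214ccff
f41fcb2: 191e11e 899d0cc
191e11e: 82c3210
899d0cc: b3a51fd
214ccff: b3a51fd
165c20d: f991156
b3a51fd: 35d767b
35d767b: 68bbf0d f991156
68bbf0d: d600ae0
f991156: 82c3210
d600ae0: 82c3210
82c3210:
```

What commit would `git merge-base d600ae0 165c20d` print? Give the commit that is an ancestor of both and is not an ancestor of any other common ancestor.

82c3210

Ancestors of d600ae0: {82c3210, d600ae0}.
Ancestors of 165c20d: {165c20d, 82c3210, f991156}.
Common ancestors: {82c3210}.
The only common ancestor is 82c3210, so it is the merge base.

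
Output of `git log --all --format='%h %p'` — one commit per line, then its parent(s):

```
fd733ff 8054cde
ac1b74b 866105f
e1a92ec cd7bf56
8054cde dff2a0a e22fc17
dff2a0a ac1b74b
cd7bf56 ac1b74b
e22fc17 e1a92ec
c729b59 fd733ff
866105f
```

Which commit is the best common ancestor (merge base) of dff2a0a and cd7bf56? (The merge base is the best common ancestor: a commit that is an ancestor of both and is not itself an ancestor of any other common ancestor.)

ac1b74b

Ancestors of dff2a0a: {866105f, ac1b74b, dff2a0a}.
Ancestors of cd7bf56: {866105f, ac1b74b, cd7bf56}.
Common ancestors: {866105f, ac1b74b}.
Among these, ac1b74b is not an ancestor of any other common ancestor — it is the merge base.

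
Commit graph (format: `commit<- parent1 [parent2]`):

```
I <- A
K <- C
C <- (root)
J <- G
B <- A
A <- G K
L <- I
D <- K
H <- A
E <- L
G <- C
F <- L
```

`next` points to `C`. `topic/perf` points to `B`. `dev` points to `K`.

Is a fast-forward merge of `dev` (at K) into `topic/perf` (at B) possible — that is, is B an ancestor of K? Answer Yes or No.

A fast-forward from B to K is possible iff B is an ancestor of K.
Ancestors of K: {C, K}.
B is not among them, so fast-forward is not possible.

No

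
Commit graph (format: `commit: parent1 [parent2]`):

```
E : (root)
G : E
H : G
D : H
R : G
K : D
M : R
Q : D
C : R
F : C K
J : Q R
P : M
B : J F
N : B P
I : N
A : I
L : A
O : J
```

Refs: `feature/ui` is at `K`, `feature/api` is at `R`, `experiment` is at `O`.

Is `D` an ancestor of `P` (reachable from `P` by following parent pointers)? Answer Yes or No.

Ancestors of P: {E, G, M, P, R}.
D is not in that set, so it is not an ancestor of P.

No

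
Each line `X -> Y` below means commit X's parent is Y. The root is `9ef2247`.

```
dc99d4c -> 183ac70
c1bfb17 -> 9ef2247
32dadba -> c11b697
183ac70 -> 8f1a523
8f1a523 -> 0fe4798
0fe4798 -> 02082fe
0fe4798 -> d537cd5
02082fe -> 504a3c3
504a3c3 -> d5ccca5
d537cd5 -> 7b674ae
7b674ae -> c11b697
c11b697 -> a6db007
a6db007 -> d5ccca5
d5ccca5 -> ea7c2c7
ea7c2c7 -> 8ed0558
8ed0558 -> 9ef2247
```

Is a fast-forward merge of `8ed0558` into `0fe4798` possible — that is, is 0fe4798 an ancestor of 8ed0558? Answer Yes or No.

A fast-forward from 0fe4798 to 8ed0558 is possible iff 0fe4798 is an ancestor of 8ed0558.
Ancestors of 8ed0558: {8ed0558, 9ef2247}.
0fe4798 is not among them, so fast-forward is not possible.

No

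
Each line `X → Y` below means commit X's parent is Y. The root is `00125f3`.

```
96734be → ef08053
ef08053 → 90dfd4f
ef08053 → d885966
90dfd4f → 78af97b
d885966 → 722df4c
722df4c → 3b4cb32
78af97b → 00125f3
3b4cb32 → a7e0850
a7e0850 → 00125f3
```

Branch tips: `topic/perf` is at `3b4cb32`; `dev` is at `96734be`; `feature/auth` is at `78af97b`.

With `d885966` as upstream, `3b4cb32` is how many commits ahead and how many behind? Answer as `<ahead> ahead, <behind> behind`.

Reachable from 3b4cb32: {00125f3, 3b4cb32, a7e0850}.
Reachable from d885966: {00125f3, 3b4cb32, 722df4c, a7e0850, d885966}.
Only in 3b4cb32's history (ahead): {} — 0.
Only in d885966's history (behind): {722df4c, d885966} — 2.

0 ahead, 2 behind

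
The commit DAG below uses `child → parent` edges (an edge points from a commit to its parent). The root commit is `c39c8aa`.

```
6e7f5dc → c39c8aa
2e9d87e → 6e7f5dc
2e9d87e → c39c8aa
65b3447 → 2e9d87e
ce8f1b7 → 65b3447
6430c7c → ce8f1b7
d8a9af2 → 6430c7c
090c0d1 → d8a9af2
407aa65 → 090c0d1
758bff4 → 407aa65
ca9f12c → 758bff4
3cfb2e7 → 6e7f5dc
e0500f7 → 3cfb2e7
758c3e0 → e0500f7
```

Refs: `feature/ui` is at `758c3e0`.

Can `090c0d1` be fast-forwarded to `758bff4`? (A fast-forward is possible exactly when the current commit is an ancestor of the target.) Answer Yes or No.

Yes

A fast-forward from 090c0d1 to 758bff4 is possible iff 090c0d1 is an ancestor of 758bff4.
Ancestors of 758bff4: {090c0d1, 2e9d87e, 407aa65, 6430c7c, 65b3447, 6e7f5dc, 758bff4, c39c8aa, ce8f1b7, d8a9af2}.
090c0d1 is among them, so fast-forward is possible.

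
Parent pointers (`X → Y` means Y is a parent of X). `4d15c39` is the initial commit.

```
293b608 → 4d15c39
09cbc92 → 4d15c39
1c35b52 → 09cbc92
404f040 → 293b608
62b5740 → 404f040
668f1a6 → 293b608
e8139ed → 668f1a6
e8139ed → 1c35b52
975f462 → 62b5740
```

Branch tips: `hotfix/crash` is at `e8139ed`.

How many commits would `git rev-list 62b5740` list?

Walking parent pointers from 62b5740: reachable set = {293b608, 404f040, 4d15c39, 62b5740}.
That is 4 commits.

4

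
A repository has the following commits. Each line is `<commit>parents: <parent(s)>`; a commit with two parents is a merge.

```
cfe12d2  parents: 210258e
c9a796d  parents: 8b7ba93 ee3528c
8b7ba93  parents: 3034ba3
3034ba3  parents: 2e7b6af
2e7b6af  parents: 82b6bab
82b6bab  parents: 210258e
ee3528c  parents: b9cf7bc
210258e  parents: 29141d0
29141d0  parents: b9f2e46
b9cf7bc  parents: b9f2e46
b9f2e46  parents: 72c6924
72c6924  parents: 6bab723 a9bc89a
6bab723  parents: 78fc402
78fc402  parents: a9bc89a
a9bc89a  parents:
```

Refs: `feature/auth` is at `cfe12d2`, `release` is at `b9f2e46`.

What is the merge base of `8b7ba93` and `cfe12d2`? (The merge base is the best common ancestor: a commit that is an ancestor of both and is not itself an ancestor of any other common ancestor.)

Ancestors of 8b7ba93: {210258e, 29141d0, 2e7b6af, 3034ba3, 6bab723, 72c6924, 78fc402, 82b6bab, 8b7ba93, a9bc89a, b9f2e46}.
Ancestors of cfe12d2: {210258e, 29141d0, 6bab723, 72c6924, 78fc402, a9bc89a, b9f2e46, cfe12d2}.
Common ancestors: {210258e, 29141d0, 6bab723, 72c6924, 78fc402, a9bc89a, b9f2e46}.
Among these, 210258e is not an ancestor of any other common ancestor — it is the merge base.

210258e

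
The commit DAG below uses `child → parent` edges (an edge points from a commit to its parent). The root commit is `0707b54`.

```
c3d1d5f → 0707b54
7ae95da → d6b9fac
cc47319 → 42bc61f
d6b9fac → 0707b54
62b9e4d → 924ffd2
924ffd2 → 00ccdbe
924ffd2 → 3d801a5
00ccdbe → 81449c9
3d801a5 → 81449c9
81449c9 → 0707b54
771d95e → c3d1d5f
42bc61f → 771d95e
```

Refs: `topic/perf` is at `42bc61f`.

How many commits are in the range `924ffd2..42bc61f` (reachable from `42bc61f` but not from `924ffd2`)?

3

Reachable from 42bc61f: {0707b54, 42bc61f, 771d95e, c3d1d5f}.
Reachable from 924ffd2: {00ccdbe, 0707b54, 3d801a5, 81449c9, 924ffd2}.
In 42bc61f's history but not 924ffd2's: {42bc61f, 771d95e, c3d1d5f} — 3 commits.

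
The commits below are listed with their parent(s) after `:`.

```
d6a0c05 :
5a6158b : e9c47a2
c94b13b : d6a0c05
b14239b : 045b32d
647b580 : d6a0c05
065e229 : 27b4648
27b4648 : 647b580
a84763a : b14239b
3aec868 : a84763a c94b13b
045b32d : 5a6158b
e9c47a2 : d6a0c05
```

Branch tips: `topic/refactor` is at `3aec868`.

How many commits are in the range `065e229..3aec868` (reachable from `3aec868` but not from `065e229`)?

7

Reachable from 3aec868: {045b32d, 3aec868, 5a6158b, a84763a, b14239b, c94b13b, d6a0c05, e9c47a2}.
Reachable from 065e229: {065e229, 27b4648, 647b580, d6a0c05}.
In 3aec868's history but not 065e229's: {045b32d, 3aec868, 5a6158b, a84763a, b14239b, c94b13b, e9c47a2} — 7 commits.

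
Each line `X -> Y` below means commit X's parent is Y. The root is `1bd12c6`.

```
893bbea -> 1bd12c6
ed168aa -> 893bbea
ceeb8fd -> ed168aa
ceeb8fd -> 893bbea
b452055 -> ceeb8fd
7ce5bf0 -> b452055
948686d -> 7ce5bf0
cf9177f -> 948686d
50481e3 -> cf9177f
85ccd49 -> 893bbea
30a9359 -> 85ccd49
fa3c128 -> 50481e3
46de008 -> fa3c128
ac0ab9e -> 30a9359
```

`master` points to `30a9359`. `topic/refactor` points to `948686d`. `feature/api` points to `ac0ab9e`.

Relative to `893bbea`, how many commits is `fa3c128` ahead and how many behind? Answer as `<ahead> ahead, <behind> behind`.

Reachable from fa3c128: {1bd12c6, 50481e3, 7ce5bf0, 893bbea, 948686d, b452055, ceeb8fd, cf9177f, ed168aa, fa3c128}.
Reachable from 893bbea: {1bd12c6, 893bbea}.
Only in fa3c128's history (ahead): {50481e3, 7ce5bf0, 948686d, b452055, ceeb8fd, cf9177f, ed168aa, fa3c128} — 8.
Only in 893bbea's history (behind): {} — 0.

8 ahead, 0 behind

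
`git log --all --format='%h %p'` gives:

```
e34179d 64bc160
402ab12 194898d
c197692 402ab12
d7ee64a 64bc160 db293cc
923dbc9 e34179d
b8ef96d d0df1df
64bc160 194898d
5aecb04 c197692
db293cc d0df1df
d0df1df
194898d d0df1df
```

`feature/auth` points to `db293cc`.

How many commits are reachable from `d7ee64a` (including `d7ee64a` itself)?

Walking parent pointers from d7ee64a: reachable set = {194898d, 64bc160, d0df1df, d7ee64a, db293cc}.
That is 5 commits.

5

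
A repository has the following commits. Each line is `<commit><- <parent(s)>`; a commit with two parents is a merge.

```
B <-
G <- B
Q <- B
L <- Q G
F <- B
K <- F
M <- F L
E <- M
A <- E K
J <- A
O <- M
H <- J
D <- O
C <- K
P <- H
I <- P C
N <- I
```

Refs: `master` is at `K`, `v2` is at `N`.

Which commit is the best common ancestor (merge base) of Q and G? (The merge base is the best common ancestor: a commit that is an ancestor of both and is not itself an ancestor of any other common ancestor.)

B

Ancestors of Q: {B, Q}.
Ancestors of G: {B, G}.
Common ancestors: {B}.
The only common ancestor is B, so it is the merge base.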